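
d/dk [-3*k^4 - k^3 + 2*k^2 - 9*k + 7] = -12*k^3 - 3*k^2 + 4*k - 9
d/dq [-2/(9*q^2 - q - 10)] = 2*(18*q - 1)/(-9*q^2 + q + 10)^2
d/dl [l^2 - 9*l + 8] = 2*l - 9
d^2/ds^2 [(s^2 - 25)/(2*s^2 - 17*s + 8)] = 2*(34*s^3 - 348*s^2 + 2550*s - 6761)/(8*s^6 - 204*s^5 + 1830*s^4 - 6545*s^3 + 7320*s^2 - 3264*s + 512)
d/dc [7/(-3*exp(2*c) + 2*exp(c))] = 14*(3*exp(c) - 1)*exp(-c)/(3*exp(c) - 2)^2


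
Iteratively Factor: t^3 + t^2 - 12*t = (t + 4)*(t^2 - 3*t) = (t - 3)*(t + 4)*(t)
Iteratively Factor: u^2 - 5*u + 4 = (u - 1)*(u - 4)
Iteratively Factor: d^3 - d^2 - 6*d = (d)*(d^2 - d - 6) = d*(d - 3)*(d + 2)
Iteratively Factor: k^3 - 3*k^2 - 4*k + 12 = (k - 2)*(k^2 - k - 6) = (k - 3)*(k - 2)*(k + 2)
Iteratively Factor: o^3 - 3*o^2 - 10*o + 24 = (o - 4)*(o^2 + o - 6) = (o - 4)*(o - 2)*(o + 3)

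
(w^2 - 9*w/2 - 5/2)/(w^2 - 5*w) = (w + 1/2)/w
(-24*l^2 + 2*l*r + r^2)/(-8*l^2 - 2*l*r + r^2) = (6*l + r)/(2*l + r)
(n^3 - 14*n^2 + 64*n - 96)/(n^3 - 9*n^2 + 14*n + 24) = (n - 4)/(n + 1)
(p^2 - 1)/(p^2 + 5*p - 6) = (p + 1)/(p + 6)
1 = 1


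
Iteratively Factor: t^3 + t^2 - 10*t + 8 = (t - 1)*(t^2 + 2*t - 8) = (t - 1)*(t + 4)*(t - 2)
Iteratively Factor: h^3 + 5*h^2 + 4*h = (h + 4)*(h^2 + h) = (h + 1)*(h + 4)*(h)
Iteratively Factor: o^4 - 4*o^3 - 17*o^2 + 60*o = (o - 5)*(o^3 + o^2 - 12*o) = (o - 5)*(o - 3)*(o^2 + 4*o) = o*(o - 5)*(o - 3)*(o + 4)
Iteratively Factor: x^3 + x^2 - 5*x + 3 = (x - 1)*(x^2 + 2*x - 3) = (x - 1)*(x + 3)*(x - 1)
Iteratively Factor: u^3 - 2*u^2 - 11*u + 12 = (u + 3)*(u^2 - 5*u + 4) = (u - 4)*(u + 3)*(u - 1)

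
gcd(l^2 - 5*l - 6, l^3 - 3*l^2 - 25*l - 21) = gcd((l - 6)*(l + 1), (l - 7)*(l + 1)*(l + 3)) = l + 1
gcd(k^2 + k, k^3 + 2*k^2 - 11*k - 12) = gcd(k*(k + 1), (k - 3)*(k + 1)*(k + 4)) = k + 1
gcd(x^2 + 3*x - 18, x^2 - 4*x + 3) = x - 3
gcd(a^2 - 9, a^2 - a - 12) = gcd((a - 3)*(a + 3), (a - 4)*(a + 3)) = a + 3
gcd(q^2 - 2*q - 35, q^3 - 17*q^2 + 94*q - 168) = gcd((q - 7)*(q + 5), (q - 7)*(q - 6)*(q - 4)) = q - 7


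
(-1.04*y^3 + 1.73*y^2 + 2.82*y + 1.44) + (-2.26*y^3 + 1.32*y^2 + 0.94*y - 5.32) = -3.3*y^3 + 3.05*y^2 + 3.76*y - 3.88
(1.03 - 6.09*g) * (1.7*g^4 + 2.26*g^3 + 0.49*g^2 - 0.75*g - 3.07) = -10.353*g^5 - 12.0124*g^4 - 0.6563*g^3 + 5.0722*g^2 + 17.9238*g - 3.1621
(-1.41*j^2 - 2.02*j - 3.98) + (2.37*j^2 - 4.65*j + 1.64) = 0.96*j^2 - 6.67*j - 2.34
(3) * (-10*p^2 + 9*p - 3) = -30*p^2 + 27*p - 9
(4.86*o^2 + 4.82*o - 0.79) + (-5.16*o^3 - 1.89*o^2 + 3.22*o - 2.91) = -5.16*o^3 + 2.97*o^2 + 8.04*o - 3.7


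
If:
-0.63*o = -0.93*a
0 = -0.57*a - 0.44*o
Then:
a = 0.00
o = 0.00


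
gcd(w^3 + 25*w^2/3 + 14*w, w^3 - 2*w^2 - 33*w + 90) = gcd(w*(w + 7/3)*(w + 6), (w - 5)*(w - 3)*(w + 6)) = w + 6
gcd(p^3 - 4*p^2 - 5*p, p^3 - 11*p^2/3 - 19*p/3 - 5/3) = p^2 - 4*p - 5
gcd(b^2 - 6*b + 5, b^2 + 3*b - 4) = b - 1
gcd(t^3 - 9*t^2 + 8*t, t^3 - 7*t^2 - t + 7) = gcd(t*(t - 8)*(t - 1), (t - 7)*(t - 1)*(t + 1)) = t - 1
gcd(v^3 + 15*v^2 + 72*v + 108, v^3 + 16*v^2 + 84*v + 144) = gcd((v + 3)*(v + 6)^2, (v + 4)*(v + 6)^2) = v^2 + 12*v + 36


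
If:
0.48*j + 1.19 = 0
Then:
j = -2.48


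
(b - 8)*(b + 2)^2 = b^3 - 4*b^2 - 28*b - 32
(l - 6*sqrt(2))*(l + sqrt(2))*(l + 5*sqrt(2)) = l^3 - 62*l - 60*sqrt(2)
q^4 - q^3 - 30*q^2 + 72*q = q*(q - 4)*(q - 3)*(q + 6)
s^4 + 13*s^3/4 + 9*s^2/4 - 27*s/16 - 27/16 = (s - 3/4)*(s + 1)*(s + 3/2)^2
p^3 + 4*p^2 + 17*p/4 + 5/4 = (p + 1/2)*(p + 1)*(p + 5/2)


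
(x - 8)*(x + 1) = x^2 - 7*x - 8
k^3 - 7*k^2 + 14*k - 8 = (k - 4)*(k - 2)*(k - 1)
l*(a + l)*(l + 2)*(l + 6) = a*l^3 + 8*a*l^2 + 12*a*l + l^4 + 8*l^3 + 12*l^2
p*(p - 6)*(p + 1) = p^3 - 5*p^2 - 6*p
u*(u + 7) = u^2 + 7*u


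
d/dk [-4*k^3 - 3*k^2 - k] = -12*k^2 - 6*k - 1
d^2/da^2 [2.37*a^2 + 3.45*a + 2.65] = 4.74000000000000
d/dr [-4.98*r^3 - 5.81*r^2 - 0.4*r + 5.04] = -14.94*r^2 - 11.62*r - 0.4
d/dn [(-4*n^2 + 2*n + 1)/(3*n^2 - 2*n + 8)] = 2*(n^2 - 35*n + 9)/(9*n^4 - 12*n^3 + 52*n^2 - 32*n + 64)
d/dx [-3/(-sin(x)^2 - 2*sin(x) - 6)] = -6*(sin(x) + 1)*cos(x)/(sin(x)^2 + 2*sin(x) + 6)^2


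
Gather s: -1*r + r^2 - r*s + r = r^2 - r*s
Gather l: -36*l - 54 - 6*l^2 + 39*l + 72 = -6*l^2 + 3*l + 18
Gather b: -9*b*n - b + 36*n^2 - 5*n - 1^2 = b*(-9*n - 1) + 36*n^2 - 5*n - 1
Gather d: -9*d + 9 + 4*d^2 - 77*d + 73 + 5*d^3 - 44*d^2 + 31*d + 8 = 5*d^3 - 40*d^2 - 55*d + 90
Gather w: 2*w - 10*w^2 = -10*w^2 + 2*w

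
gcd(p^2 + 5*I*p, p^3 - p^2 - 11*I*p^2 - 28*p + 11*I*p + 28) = 1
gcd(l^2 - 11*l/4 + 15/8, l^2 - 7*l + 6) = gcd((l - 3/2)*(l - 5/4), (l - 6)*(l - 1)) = 1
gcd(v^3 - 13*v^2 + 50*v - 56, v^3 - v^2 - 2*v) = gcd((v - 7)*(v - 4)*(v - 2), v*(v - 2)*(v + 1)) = v - 2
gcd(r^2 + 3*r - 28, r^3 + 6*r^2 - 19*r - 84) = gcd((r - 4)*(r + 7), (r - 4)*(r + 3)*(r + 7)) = r^2 + 3*r - 28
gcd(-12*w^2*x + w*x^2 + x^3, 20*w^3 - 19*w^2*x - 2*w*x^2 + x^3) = 4*w + x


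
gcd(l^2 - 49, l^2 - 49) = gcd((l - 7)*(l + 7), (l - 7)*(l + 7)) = l^2 - 49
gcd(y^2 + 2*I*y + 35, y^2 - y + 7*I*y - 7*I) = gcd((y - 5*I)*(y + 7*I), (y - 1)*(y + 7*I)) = y + 7*I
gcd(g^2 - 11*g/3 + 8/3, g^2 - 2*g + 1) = g - 1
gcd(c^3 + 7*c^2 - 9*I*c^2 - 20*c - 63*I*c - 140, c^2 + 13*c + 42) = c + 7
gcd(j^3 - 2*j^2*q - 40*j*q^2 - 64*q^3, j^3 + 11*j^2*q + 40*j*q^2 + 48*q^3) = j + 4*q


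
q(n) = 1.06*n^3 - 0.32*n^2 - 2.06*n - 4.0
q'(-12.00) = 463.54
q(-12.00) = -1857.04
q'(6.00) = 108.58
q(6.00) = 201.08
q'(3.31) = 30.66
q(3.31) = 24.12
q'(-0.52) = -0.87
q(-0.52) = -3.16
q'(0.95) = 0.20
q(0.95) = -5.34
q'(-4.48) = 64.63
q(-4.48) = -96.50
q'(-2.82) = 25.03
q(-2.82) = -24.51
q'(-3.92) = 49.31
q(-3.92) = -64.69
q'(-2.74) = 23.57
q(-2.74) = -22.56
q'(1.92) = 8.43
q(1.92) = -1.63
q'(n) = 3.18*n^2 - 0.64*n - 2.06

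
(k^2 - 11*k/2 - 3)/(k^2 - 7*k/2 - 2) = (k - 6)/(k - 4)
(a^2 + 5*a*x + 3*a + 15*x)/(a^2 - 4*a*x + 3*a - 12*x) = (-a - 5*x)/(-a + 4*x)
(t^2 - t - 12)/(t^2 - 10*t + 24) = (t + 3)/(t - 6)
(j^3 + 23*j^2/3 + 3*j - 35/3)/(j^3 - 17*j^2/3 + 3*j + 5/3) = (3*j^2 + 26*j + 35)/(3*j^2 - 14*j - 5)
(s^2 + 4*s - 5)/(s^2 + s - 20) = (s - 1)/(s - 4)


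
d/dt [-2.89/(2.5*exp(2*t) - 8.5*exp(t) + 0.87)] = (14.45*exp(t) - 24.565)*exp(t)/(2.5*exp(2*t) - 8.5*exp(t) + 0.87)^2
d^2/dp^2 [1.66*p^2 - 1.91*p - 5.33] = 3.32000000000000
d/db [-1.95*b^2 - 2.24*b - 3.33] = -3.9*b - 2.24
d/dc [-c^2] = -2*c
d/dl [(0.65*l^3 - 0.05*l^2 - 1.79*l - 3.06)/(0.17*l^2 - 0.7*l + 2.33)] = (0.1105*l^4 - 0.91*l^3 + 4.8828*l^2 + 0.8074*l - 6.3127)/(0.0289*l^4 - 0.238*l^3 + 1.2822*l^2 - 3.262*l + 5.4289)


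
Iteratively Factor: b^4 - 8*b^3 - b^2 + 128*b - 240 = (b - 3)*(b^3 - 5*b^2 - 16*b + 80) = (b - 5)*(b - 3)*(b^2 - 16) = (b - 5)*(b - 4)*(b - 3)*(b + 4)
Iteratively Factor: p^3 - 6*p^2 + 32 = (p - 4)*(p^2 - 2*p - 8) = (p - 4)^2*(p + 2)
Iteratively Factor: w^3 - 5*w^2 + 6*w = (w)*(w^2 - 5*w + 6) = w*(w - 3)*(w - 2)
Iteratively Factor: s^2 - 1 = (s + 1)*(s - 1)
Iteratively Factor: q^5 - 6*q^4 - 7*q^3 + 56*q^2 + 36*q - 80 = (q + 2)*(q^4 - 8*q^3 + 9*q^2 + 38*q - 40) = (q - 4)*(q + 2)*(q^3 - 4*q^2 - 7*q + 10) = (q - 4)*(q + 2)^2*(q^2 - 6*q + 5) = (q - 4)*(q - 1)*(q + 2)^2*(q - 5)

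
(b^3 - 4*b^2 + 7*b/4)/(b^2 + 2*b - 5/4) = b*(2*b - 7)/(2*b + 5)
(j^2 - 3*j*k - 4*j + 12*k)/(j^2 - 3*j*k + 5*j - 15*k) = (j - 4)/(j + 5)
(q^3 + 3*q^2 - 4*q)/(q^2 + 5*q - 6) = q*(q + 4)/(q + 6)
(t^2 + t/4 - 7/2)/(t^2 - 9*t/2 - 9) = (-4*t^2 - t + 14)/(2*(-2*t^2 + 9*t + 18))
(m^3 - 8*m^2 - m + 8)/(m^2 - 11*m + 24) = (m^2 - 1)/(m - 3)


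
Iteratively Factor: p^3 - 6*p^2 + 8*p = (p - 2)*(p^2 - 4*p) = (p - 4)*(p - 2)*(p)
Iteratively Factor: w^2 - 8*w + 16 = (w - 4)*(w - 4)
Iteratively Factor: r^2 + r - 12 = (r - 3)*(r + 4)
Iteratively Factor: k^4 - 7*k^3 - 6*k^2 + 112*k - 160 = (k + 4)*(k^3 - 11*k^2 + 38*k - 40) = (k - 4)*(k + 4)*(k^2 - 7*k + 10) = (k - 4)*(k - 2)*(k + 4)*(k - 5)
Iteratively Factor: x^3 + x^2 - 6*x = (x - 2)*(x^2 + 3*x) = (x - 2)*(x + 3)*(x)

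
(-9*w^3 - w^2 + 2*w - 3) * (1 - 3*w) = 27*w^4 - 6*w^3 - 7*w^2 + 11*w - 3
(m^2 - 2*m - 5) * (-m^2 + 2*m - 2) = -m^4 + 4*m^3 - m^2 - 6*m + 10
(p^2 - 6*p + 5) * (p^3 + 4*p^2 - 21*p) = p^5 - 2*p^4 - 40*p^3 + 146*p^2 - 105*p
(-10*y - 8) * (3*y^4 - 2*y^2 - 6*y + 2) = -30*y^5 - 24*y^4 + 20*y^3 + 76*y^2 + 28*y - 16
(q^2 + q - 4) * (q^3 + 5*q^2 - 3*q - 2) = q^5 + 6*q^4 - 2*q^3 - 25*q^2 + 10*q + 8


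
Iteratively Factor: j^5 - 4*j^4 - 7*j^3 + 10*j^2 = (j)*(j^4 - 4*j^3 - 7*j^2 + 10*j) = j^2*(j^3 - 4*j^2 - 7*j + 10) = j^2*(j + 2)*(j^2 - 6*j + 5) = j^2*(j - 5)*(j + 2)*(j - 1)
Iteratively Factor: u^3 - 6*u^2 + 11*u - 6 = (u - 2)*(u^2 - 4*u + 3) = (u - 2)*(u - 1)*(u - 3)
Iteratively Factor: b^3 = (b)*(b^2) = b^2*(b)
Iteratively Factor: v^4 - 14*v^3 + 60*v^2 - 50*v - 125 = (v - 5)*(v^3 - 9*v^2 + 15*v + 25) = (v - 5)^2*(v^2 - 4*v - 5) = (v - 5)^3*(v + 1)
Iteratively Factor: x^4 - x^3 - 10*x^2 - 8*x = (x)*(x^3 - x^2 - 10*x - 8) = x*(x + 1)*(x^2 - 2*x - 8) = x*(x - 4)*(x + 1)*(x + 2)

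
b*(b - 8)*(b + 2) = b^3 - 6*b^2 - 16*b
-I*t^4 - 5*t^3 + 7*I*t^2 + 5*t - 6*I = (t - 1)*(t - 3*I)*(t - 2*I)*(-I*t - I)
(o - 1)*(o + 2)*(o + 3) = o^3 + 4*o^2 + o - 6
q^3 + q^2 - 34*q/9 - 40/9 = (q - 2)*(q + 4/3)*(q + 5/3)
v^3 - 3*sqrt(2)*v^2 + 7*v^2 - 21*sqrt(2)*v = v*(v + 7)*(v - 3*sqrt(2))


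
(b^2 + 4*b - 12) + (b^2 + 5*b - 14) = 2*b^2 + 9*b - 26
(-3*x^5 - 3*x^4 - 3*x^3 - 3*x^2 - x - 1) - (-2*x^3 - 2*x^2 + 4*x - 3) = -3*x^5 - 3*x^4 - x^3 - x^2 - 5*x + 2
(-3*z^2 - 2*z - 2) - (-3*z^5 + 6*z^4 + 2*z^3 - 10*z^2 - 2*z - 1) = 3*z^5 - 6*z^4 - 2*z^3 + 7*z^2 - 1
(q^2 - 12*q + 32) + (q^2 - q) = 2*q^2 - 13*q + 32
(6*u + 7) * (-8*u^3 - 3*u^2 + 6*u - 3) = -48*u^4 - 74*u^3 + 15*u^2 + 24*u - 21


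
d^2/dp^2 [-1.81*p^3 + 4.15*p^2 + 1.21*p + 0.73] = 8.3 - 10.86*p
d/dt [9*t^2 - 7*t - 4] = 18*t - 7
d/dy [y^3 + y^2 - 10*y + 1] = 3*y^2 + 2*y - 10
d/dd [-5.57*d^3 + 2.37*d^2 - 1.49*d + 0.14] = -16.71*d^2 + 4.74*d - 1.49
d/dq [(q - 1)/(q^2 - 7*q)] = (-q^2 + 2*q - 7)/(q^2*(q^2 - 14*q + 49))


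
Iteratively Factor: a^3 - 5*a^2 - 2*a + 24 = (a + 2)*(a^2 - 7*a + 12) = (a - 3)*(a + 2)*(a - 4)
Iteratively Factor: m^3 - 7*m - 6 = (m + 1)*(m^2 - m - 6) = (m + 1)*(m + 2)*(m - 3)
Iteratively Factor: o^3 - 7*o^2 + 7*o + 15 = (o - 3)*(o^2 - 4*o - 5) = (o - 3)*(o + 1)*(o - 5)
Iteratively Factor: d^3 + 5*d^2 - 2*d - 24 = (d + 3)*(d^2 + 2*d - 8) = (d - 2)*(d + 3)*(d + 4)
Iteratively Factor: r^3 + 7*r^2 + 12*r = (r + 4)*(r^2 + 3*r) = (r + 3)*(r + 4)*(r)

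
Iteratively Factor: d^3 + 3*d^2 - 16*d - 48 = (d + 4)*(d^2 - d - 12) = (d - 4)*(d + 4)*(d + 3)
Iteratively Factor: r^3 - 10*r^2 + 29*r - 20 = (r - 1)*(r^2 - 9*r + 20) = (r - 5)*(r - 1)*(r - 4)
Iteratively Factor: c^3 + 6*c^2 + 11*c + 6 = (c + 3)*(c^2 + 3*c + 2) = (c + 1)*(c + 3)*(c + 2)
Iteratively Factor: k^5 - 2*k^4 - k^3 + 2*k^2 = (k)*(k^4 - 2*k^3 - k^2 + 2*k) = k*(k - 1)*(k^3 - k^2 - 2*k) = k^2*(k - 1)*(k^2 - k - 2) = k^2*(k - 1)*(k + 1)*(k - 2)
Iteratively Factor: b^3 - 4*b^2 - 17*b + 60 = (b - 5)*(b^2 + b - 12) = (b - 5)*(b - 3)*(b + 4)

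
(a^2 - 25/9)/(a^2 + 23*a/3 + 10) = (a - 5/3)/(a + 6)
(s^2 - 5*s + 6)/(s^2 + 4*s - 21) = (s - 2)/(s + 7)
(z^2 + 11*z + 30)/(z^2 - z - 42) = (z + 5)/(z - 7)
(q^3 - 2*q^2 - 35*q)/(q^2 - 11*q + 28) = q*(q + 5)/(q - 4)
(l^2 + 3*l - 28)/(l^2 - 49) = (l - 4)/(l - 7)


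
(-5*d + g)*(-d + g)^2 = -5*d^3 + 11*d^2*g - 7*d*g^2 + g^3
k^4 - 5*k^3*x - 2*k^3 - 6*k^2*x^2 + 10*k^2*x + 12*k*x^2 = k*(k - 2)*(k - 6*x)*(k + x)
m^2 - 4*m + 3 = (m - 3)*(m - 1)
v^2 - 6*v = v*(v - 6)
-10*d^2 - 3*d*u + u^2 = (-5*d + u)*(2*d + u)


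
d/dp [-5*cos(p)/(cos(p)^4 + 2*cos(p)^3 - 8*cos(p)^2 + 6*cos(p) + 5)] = 20*(-3*cos(p)^4 - 4*cos(p)^3 + 8*cos(p)^2 + 5)*sin(p)/(2*sin(p)^4 + 12*sin(p)^2 + 15*cos(p) + cos(3*p) - 4)^2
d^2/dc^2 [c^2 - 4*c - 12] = 2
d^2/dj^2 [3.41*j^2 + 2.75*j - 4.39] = 6.82000000000000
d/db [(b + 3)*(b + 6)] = 2*b + 9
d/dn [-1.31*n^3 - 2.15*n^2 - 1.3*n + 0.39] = -3.93*n^2 - 4.3*n - 1.3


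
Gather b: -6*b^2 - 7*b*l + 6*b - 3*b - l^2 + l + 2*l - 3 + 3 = -6*b^2 + b*(3 - 7*l) - l^2 + 3*l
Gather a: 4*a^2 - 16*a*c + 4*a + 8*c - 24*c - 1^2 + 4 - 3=4*a^2 + a*(4 - 16*c) - 16*c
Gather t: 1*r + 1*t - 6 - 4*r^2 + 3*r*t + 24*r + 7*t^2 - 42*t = -4*r^2 + 25*r + 7*t^2 + t*(3*r - 41) - 6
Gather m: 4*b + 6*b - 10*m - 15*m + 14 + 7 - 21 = 10*b - 25*m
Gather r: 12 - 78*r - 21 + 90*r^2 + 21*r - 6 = 90*r^2 - 57*r - 15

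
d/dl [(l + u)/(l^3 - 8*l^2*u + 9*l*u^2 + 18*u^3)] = (-2*l + 9*u)/(l^4 - 18*l^3*u + 117*l^2*u^2 - 324*l*u^3 + 324*u^4)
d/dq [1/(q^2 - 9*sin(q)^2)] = 2*(-q + 9*sin(2*q)/2)/(q^2 - 9*sin(q)^2)^2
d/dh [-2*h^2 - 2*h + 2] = -4*h - 2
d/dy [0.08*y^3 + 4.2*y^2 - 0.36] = y*(0.24*y + 8.4)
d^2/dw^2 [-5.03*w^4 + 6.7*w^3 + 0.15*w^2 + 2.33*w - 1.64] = -60.36*w^2 + 40.2*w + 0.3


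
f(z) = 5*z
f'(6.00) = 5.00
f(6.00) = 30.00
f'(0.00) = 5.00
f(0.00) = 0.00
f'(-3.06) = 5.00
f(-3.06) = -15.30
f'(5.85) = 5.00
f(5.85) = 29.25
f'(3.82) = 5.00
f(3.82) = 19.10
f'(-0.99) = 5.00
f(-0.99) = -4.95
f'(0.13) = 5.00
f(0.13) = 0.65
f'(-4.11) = 5.00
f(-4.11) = -20.55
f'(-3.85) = 5.00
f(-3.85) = -19.25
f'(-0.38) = 5.00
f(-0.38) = -1.90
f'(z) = 5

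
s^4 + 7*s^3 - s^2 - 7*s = s*(s - 1)*(s + 1)*(s + 7)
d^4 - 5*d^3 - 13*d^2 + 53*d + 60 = (d - 5)*(d - 4)*(d + 1)*(d + 3)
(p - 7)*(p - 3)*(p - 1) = p^3 - 11*p^2 + 31*p - 21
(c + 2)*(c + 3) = c^2 + 5*c + 6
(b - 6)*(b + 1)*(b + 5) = b^3 - 31*b - 30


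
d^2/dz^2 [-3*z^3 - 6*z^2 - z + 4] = -18*z - 12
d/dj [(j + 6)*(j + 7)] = 2*j + 13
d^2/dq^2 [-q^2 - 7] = -2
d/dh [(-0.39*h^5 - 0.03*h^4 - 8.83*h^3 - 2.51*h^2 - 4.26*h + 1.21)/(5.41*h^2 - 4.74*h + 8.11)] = (-6.3297*h^6 + 7.0698*h^5 - 63.1582*h^4 + 82.7352*h^3 - 179.8899*h^2 - 53.8044*h - 28.8132)/(29.2681*h^4 - 51.2868*h^3 + 110.2178*h^2 - 76.8828*h + 65.7721)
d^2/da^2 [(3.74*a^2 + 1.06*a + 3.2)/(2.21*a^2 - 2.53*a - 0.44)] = (52.177216*a^3 + 115.595376*a^2 - 101.168496*a + 46.277264)/(10.793861*a^6 - 37.070319*a^5 + 35.990955*a^4 - 1.433245*a^3 - 7.16562*a^2 - 1.469424*a - 0.085184)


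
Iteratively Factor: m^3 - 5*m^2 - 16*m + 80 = (m - 5)*(m^2 - 16) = (m - 5)*(m - 4)*(m + 4)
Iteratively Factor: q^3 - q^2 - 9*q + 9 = (q + 3)*(q^2 - 4*q + 3) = (q - 1)*(q + 3)*(q - 3)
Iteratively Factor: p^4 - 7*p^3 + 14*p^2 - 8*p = (p - 4)*(p^3 - 3*p^2 + 2*p) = (p - 4)*(p - 2)*(p^2 - p) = (p - 4)*(p - 2)*(p - 1)*(p)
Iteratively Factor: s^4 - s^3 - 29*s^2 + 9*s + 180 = (s - 5)*(s^3 + 4*s^2 - 9*s - 36) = (s - 5)*(s + 4)*(s^2 - 9) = (s - 5)*(s - 3)*(s + 4)*(s + 3)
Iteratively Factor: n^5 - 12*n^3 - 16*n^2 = (n + 2)*(n^4 - 2*n^3 - 8*n^2) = (n - 4)*(n + 2)*(n^3 + 2*n^2) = (n - 4)*(n + 2)^2*(n^2) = n*(n - 4)*(n + 2)^2*(n)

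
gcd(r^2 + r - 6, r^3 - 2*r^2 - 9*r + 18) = r^2 + r - 6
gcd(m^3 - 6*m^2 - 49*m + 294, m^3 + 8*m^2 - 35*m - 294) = m^2 + m - 42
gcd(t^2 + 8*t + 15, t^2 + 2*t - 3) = t + 3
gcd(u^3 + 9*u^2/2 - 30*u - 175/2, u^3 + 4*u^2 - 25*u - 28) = u + 7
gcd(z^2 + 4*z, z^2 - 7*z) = z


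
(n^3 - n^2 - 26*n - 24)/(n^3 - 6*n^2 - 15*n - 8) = (n^2 - 2*n - 24)/(n^2 - 7*n - 8)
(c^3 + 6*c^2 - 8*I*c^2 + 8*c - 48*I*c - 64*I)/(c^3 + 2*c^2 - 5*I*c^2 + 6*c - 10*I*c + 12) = (c^2 + c*(4 - 8*I) - 32*I)/(c^2 - 5*I*c + 6)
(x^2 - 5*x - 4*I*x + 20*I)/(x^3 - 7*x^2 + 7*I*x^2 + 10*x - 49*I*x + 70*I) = (x - 4*I)/(x^2 + x*(-2 + 7*I) - 14*I)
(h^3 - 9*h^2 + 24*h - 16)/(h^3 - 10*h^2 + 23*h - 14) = (h^2 - 8*h + 16)/(h^2 - 9*h + 14)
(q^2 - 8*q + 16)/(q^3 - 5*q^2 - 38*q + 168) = (q - 4)/(q^2 - q - 42)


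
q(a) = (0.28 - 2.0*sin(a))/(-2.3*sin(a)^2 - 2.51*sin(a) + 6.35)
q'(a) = (0.28 - 2.0*sin(a))*(4.6*sin(a)*cos(a) + 2.51*cos(a))/(-2.3*sin(a)^2 - 2.51*sin(a) + 6.35)^2 - 2.0*cos(a)/(-2.3*sin(a)^2 - 2.51*sin(a) + 6.35)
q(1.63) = -1.11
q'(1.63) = 0.38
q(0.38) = -0.09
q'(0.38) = -0.43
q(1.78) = -0.99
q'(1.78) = 1.10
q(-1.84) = 0.33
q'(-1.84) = 0.11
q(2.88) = -0.04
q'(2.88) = 0.38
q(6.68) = -0.10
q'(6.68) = -0.44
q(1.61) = -1.11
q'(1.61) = 0.25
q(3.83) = 0.22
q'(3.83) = 0.23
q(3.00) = 0.00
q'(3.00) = 0.33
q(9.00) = -0.11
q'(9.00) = 0.46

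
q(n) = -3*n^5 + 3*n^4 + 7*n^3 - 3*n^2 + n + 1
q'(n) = -15*n^4 + 12*n^3 + 21*n^2 - 6*n + 1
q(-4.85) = 8837.55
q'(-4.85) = -9144.56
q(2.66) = -135.14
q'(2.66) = -391.48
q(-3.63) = 2034.74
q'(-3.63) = -2878.95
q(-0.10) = 0.86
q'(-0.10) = 1.80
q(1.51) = 11.82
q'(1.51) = 3.15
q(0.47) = 1.61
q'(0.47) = 3.33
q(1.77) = 9.52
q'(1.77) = -24.51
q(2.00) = -1.00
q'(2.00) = -71.00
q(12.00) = -672611.00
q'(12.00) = -287351.00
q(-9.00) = 191476.00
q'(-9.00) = -105407.00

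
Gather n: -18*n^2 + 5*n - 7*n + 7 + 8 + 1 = -18*n^2 - 2*n + 16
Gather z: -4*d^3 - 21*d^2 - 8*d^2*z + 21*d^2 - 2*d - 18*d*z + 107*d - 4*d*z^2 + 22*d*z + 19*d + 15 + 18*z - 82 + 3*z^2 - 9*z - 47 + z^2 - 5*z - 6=-4*d^3 + 124*d + z^2*(4 - 4*d) + z*(-8*d^2 + 4*d + 4) - 120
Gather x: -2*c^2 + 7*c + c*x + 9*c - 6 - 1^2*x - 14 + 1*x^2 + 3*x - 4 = -2*c^2 + 16*c + x^2 + x*(c + 2) - 24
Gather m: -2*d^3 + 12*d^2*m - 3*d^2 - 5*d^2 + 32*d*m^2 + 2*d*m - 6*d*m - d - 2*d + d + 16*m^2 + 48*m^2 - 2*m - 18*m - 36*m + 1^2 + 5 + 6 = -2*d^3 - 8*d^2 - 2*d + m^2*(32*d + 64) + m*(12*d^2 - 4*d - 56) + 12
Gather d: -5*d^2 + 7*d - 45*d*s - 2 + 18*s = -5*d^2 + d*(7 - 45*s) + 18*s - 2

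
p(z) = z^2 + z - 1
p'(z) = 2*z + 1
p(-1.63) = 0.03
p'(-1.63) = -2.26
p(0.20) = -0.76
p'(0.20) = 1.40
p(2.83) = 9.84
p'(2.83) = 6.66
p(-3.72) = 9.12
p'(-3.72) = -6.44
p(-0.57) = -1.25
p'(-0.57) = -0.14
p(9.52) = 99.15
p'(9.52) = 20.04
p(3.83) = 17.50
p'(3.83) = 8.66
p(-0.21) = -1.17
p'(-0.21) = 0.58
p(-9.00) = 71.00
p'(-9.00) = -17.00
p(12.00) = 155.00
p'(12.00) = 25.00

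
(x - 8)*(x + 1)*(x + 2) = x^3 - 5*x^2 - 22*x - 16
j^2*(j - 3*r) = j^3 - 3*j^2*r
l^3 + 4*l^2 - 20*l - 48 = (l - 4)*(l + 2)*(l + 6)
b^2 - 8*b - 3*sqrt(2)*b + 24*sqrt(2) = (b - 8)*(b - 3*sqrt(2))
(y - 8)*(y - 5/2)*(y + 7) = y^3 - 7*y^2/2 - 107*y/2 + 140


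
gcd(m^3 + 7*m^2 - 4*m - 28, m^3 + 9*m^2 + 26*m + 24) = m + 2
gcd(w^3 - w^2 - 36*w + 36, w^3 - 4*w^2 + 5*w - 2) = w - 1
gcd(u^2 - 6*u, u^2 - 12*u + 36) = u - 6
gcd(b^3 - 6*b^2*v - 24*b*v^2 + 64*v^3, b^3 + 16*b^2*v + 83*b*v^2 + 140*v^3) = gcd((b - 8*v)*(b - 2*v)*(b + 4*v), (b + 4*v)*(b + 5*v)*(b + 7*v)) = b + 4*v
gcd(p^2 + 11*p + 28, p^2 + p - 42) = p + 7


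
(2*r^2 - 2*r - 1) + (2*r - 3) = 2*r^2 - 4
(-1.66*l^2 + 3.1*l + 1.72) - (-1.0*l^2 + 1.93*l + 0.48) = -0.66*l^2 + 1.17*l + 1.24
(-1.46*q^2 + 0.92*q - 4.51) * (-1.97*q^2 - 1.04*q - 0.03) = 2.8762*q^4 - 0.294*q^3 + 7.9717*q^2 + 4.6628*q + 0.1353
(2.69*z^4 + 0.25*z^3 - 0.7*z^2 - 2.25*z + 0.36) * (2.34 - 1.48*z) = -3.9812*z^5 + 5.9246*z^4 + 1.621*z^3 + 1.692*z^2 - 5.7978*z + 0.8424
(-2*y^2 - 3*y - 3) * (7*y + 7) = -14*y^3 - 35*y^2 - 42*y - 21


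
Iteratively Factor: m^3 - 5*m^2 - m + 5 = (m - 5)*(m^2 - 1) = (m - 5)*(m - 1)*(m + 1)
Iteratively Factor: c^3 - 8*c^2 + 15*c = (c - 3)*(c^2 - 5*c) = c*(c - 3)*(c - 5)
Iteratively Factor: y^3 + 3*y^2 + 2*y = (y + 1)*(y^2 + 2*y) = (y + 1)*(y + 2)*(y)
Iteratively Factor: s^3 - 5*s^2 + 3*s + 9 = (s - 3)*(s^2 - 2*s - 3) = (s - 3)^2*(s + 1)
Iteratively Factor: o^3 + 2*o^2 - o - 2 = (o - 1)*(o^2 + 3*o + 2) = (o - 1)*(o + 2)*(o + 1)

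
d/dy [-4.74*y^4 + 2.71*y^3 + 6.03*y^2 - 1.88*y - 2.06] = -18.96*y^3 + 8.13*y^2 + 12.06*y - 1.88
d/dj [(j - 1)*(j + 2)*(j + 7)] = 3*j^2 + 16*j + 5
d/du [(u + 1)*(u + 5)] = 2*u + 6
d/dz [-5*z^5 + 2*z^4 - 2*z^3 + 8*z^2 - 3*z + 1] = -25*z^4 + 8*z^3 - 6*z^2 + 16*z - 3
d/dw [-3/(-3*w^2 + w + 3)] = 3*(1 - 6*w)/(-3*w^2 + w + 3)^2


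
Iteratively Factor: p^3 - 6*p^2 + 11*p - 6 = (p - 2)*(p^2 - 4*p + 3) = (p - 2)*(p - 1)*(p - 3)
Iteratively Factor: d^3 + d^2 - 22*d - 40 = (d + 2)*(d^2 - d - 20) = (d - 5)*(d + 2)*(d + 4)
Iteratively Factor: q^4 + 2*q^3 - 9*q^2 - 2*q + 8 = (q - 2)*(q^3 + 4*q^2 - q - 4) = (q - 2)*(q + 1)*(q^2 + 3*q - 4) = (q - 2)*(q - 1)*(q + 1)*(q + 4)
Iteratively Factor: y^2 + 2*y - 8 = (y + 4)*(y - 2)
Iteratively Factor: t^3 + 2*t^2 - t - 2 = (t - 1)*(t^2 + 3*t + 2) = (t - 1)*(t + 1)*(t + 2)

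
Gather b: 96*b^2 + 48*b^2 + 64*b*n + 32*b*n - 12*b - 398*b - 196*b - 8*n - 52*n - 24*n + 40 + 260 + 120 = 144*b^2 + b*(96*n - 606) - 84*n + 420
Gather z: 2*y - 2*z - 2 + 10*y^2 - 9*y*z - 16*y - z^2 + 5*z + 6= 10*y^2 - 14*y - z^2 + z*(3 - 9*y) + 4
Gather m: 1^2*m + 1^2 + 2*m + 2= 3*m + 3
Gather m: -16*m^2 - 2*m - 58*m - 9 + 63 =-16*m^2 - 60*m + 54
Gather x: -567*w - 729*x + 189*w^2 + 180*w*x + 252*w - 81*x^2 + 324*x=189*w^2 - 315*w - 81*x^2 + x*(180*w - 405)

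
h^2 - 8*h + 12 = (h - 6)*(h - 2)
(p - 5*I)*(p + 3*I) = p^2 - 2*I*p + 15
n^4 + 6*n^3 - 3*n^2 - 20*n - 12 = (n - 2)*(n + 1)^2*(n + 6)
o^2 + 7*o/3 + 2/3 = (o + 1/3)*(o + 2)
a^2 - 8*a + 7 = (a - 7)*(a - 1)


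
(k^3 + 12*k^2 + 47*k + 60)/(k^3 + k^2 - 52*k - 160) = (k + 3)/(k - 8)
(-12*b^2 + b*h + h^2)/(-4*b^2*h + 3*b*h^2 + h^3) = (3*b - h)/(h*(b - h))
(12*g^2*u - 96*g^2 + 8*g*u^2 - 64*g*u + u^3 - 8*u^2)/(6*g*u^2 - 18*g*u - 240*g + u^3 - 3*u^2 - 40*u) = (2*g + u)/(u + 5)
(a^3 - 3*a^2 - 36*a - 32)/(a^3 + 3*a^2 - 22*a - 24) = (a^2 - 4*a - 32)/(a^2 + 2*a - 24)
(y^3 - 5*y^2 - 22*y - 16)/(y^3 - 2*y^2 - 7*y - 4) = (y^2 - 6*y - 16)/(y^2 - 3*y - 4)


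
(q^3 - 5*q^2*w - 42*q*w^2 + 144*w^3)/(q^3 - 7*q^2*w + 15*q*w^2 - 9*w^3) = (q^2 - 2*q*w - 48*w^2)/(q^2 - 4*q*w + 3*w^2)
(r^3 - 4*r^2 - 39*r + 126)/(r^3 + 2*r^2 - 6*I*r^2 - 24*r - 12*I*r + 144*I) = (r^2 - 10*r + 21)/(r^2 + r*(-4 - 6*I) + 24*I)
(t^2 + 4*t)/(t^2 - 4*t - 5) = t*(t + 4)/(t^2 - 4*t - 5)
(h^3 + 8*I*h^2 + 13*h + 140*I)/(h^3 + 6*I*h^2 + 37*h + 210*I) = (h - 4*I)/(h - 6*I)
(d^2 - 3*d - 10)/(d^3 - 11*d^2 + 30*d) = (d + 2)/(d*(d - 6))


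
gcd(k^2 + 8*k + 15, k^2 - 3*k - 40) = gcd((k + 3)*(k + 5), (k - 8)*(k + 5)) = k + 5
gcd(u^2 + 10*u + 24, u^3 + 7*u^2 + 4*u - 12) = u + 6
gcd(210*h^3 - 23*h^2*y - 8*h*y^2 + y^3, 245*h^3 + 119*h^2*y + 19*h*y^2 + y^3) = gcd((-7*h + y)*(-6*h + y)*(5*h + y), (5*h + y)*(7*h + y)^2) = 5*h + y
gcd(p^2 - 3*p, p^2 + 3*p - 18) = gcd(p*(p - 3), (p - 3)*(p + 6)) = p - 3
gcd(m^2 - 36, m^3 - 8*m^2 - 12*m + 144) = m - 6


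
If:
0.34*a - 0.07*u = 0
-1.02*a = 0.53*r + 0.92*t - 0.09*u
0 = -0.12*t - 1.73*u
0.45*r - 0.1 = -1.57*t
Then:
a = -0.00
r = -0.22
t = 0.13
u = -0.01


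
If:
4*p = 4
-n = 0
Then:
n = 0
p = 1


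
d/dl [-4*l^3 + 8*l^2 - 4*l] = -12*l^2 + 16*l - 4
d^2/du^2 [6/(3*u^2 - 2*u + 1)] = 12*(-9*u^2 + 6*u + 4*(3*u - 1)^2 - 3)/(3*u^2 - 2*u + 1)^3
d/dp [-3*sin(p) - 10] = -3*cos(p)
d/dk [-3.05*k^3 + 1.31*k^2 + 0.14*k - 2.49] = -9.15*k^2 + 2.62*k + 0.14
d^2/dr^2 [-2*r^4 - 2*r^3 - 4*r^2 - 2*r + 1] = -24*r^2 - 12*r - 8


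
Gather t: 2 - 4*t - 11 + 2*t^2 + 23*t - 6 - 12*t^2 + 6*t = -10*t^2 + 25*t - 15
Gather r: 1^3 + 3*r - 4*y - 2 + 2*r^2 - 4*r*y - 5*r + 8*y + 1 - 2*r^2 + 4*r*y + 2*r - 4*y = 0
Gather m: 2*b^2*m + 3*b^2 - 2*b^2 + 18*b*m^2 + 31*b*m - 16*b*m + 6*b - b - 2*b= b^2 + 18*b*m^2 + 3*b + m*(2*b^2 + 15*b)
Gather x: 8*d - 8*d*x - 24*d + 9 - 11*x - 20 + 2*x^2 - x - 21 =-16*d + 2*x^2 + x*(-8*d - 12) - 32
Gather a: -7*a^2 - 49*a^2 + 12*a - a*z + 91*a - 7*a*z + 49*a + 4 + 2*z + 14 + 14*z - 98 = -56*a^2 + a*(152 - 8*z) + 16*z - 80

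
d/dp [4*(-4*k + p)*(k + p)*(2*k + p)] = -40*k^2 - 8*k*p + 12*p^2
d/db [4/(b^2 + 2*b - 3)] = 8*(-b - 1)/(b^2 + 2*b - 3)^2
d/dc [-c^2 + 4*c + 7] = 4 - 2*c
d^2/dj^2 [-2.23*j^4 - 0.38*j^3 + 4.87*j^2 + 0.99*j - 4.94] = -26.76*j^2 - 2.28*j + 9.74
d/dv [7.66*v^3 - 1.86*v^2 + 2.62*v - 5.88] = 22.98*v^2 - 3.72*v + 2.62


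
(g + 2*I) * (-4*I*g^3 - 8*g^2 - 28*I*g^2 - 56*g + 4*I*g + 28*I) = -4*I*g^4 - 28*I*g^3 - 12*I*g^2 - 8*g - 84*I*g - 56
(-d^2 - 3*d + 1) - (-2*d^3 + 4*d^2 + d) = 2*d^3 - 5*d^2 - 4*d + 1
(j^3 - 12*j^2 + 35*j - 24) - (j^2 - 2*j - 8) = j^3 - 13*j^2 + 37*j - 16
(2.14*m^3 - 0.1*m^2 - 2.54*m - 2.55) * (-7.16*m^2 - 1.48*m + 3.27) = -15.3224*m^5 - 2.4512*m^4 + 25.3322*m^3 + 21.6902*m^2 - 4.5318*m - 8.3385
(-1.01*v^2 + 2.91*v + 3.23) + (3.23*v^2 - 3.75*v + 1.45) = 2.22*v^2 - 0.84*v + 4.68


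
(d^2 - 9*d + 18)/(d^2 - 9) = (d - 6)/(d + 3)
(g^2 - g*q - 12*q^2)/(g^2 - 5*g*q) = (g^2 - g*q - 12*q^2)/(g*(g - 5*q))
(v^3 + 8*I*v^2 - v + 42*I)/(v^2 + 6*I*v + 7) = (v^2 + I*v + 6)/(v - I)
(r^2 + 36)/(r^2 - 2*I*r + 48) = (r - 6*I)/(r - 8*I)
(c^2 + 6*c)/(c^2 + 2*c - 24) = c/(c - 4)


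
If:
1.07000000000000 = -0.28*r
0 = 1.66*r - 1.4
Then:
No Solution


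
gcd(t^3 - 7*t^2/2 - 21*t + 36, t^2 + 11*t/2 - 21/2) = t - 3/2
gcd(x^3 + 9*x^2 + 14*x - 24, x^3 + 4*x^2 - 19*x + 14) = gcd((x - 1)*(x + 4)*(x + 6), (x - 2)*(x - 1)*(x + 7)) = x - 1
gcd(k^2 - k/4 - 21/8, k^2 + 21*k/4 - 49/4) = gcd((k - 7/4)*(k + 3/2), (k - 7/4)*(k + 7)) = k - 7/4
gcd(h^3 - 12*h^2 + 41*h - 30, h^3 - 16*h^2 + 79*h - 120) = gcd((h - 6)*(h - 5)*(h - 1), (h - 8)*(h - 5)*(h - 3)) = h - 5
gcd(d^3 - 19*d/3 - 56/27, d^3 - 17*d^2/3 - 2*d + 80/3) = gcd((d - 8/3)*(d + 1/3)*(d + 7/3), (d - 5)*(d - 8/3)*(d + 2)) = d - 8/3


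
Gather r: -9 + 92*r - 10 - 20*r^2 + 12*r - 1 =-20*r^2 + 104*r - 20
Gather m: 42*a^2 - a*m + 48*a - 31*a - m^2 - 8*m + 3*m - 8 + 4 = 42*a^2 + 17*a - m^2 + m*(-a - 5) - 4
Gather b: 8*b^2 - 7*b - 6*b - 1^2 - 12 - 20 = 8*b^2 - 13*b - 33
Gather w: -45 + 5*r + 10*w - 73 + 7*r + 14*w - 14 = 12*r + 24*w - 132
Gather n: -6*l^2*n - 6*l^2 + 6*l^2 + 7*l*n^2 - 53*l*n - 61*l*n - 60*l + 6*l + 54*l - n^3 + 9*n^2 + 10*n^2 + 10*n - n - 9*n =-n^3 + n^2*(7*l + 19) + n*(-6*l^2 - 114*l)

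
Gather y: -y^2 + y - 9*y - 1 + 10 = -y^2 - 8*y + 9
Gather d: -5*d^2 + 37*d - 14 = -5*d^2 + 37*d - 14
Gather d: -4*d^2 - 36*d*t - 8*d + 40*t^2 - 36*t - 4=-4*d^2 + d*(-36*t - 8) + 40*t^2 - 36*t - 4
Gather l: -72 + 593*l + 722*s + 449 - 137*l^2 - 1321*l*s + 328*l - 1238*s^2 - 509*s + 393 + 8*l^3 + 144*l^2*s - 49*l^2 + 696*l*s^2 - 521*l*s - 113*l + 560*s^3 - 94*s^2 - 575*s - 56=8*l^3 + l^2*(144*s - 186) + l*(696*s^2 - 1842*s + 808) + 560*s^3 - 1332*s^2 - 362*s + 714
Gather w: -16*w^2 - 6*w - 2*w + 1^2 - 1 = -16*w^2 - 8*w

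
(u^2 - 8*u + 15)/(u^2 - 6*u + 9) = (u - 5)/(u - 3)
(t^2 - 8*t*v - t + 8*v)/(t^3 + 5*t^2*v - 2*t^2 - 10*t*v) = (t^2 - 8*t*v - t + 8*v)/(t*(t^2 + 5*t*v - 2*t - 10*v))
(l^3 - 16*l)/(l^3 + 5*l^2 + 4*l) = (l - 4)/(l + 1)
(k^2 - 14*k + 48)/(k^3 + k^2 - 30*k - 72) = (k - 8)/(k^2 + 7*k + 12)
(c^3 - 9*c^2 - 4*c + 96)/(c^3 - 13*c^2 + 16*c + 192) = (c - 4)/(c - 8)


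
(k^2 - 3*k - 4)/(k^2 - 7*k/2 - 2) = 2*(k + 1)/(2*k + 1)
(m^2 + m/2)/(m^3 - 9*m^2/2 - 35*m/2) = (2*m + 1)/(2*m^2 - 9*m - 35)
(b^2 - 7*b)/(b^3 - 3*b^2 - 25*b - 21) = b/(b^2 + 4*b + 3)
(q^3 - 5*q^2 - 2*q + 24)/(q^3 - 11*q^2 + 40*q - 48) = (q + 2)/(q - 4)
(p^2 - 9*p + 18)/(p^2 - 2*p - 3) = (p - 6)/(p + 1)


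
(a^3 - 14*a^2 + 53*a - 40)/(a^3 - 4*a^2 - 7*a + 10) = (a - 8)/(a + 2)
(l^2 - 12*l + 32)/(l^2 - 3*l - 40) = (l - 4)/(l + 5)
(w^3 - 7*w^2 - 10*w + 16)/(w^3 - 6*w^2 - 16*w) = (w - 1)/w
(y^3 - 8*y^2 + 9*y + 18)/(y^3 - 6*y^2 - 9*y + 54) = (y + 1)/(y + 3)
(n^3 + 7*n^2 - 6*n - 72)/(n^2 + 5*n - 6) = (n^2 + n - 12)/(n - 1)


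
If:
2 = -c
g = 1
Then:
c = -2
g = 1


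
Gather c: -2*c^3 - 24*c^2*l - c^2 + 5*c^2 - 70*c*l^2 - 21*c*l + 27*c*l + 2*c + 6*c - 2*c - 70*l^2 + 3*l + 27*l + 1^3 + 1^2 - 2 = -2*c^3 + c^2*(4 - 24*l) + c*(-70*l^2 + 6*l + 6) - 70*l^2 + 30*l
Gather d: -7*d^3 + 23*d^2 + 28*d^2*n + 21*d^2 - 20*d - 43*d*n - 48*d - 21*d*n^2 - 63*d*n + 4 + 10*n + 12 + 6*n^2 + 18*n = -7*d^3 + d^2*(28*n + 44) + d*(-21*n^2 - 106*n - 68) + 6*n^2 + 28*n + 16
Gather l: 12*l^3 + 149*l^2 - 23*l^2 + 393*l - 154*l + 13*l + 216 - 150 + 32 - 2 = 12*l^3 + 126*l^2 + 252*l + 96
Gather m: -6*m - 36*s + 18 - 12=-6*m - 36*s + 6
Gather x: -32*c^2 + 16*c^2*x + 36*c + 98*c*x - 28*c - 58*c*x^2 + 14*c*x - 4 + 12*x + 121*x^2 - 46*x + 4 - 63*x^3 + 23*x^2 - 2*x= -32*c^2 + 8*c - 63*x^3 + x^2*(144 - 58*c) + x*(16*c^2 + 112*c - 36)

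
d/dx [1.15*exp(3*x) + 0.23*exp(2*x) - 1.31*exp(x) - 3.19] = (3.45*exp(2*x) + 0.46*exp(x) - 1.31)*exp(x)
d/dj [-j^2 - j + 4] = -2*j - 1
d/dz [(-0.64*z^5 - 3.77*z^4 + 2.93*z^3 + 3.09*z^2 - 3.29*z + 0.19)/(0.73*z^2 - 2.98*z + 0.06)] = (-1.4016*z^6 + 2.1246*z^5 + 35.6507*z^4 - 18.3676*z^3 - 6.2791*z^2 + 0.093399999999999*z + 0.3688)/(0.5329*z^4 - 4.3508*z^3 + 8.968*z^2 - 0.3576*z + 0.0036)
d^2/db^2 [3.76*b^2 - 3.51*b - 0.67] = 7.52000000000000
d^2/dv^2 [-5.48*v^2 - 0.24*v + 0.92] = -10.9600000000000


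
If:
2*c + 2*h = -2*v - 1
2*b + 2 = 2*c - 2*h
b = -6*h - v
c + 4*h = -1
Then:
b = -31/8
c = -5/2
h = 3/8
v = 13/8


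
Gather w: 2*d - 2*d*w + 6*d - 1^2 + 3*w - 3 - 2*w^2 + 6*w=8*d - 2*w^2 + w*(9 - 2*d) - 4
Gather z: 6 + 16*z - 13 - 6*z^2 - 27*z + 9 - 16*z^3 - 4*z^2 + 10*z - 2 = -16*z^3 - 10*z^2 - z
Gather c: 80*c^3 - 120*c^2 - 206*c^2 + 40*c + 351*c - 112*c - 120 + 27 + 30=80*c^3 - 326*c^2 + 279*c - 63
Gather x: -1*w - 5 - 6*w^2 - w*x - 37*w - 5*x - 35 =-6*w^2 - 38*w + x*(-w - 5) - 40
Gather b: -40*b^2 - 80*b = -40*b^2 - 80*b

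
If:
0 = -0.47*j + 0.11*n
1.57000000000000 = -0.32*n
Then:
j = -1.15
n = -4.91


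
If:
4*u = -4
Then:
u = -1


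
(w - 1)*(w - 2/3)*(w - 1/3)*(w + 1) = w^4 - w^3 - 7*w^2/9 + w - 2/9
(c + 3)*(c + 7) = c^2 + 10*c + 21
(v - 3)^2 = v^2 - 6*v + 9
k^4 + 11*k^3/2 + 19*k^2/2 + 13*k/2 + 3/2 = (k + 1/2)*(k + 1)^2*(k + 3)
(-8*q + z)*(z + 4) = -8*q*z - 32*q + z^2 + 4*z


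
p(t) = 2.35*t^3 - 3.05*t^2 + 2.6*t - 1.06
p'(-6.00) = 293.00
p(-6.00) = -634.06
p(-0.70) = -5.18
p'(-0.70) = 10.32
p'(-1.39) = 24.70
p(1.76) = 6.88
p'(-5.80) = 275.14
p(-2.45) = -60.30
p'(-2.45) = 59.86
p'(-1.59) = 30.12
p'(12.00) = 944.60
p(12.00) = 3651.74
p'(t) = 7.05*t^2 - 6.1*t + 2.6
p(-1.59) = -22.35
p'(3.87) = 84.58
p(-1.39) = -16.88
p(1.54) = 4.29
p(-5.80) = -577.26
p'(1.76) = 13.70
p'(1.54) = 9.93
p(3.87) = 99.53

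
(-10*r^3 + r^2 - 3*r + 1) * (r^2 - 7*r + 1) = -10*r^5 + 71*r^4 - 20*r^3 + 23*r^2 - 10*r + 1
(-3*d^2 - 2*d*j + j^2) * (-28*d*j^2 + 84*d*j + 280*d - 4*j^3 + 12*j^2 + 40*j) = 84*d^3*j^2 - 252*d^3*j - 840*d^3 + 68*d^2*j^3 - 204*d^2*j^2 - 680*d^2*j - 20*d*j^4 + 60*d*j^3 + 200*d*j^2 - 4*j^5 + 12*j^4 + 40*j^3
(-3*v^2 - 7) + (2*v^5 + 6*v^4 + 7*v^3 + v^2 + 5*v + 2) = 2*v^5 + 6*v^4 + 7*v^3 - 2*v^2 + 5*v - 5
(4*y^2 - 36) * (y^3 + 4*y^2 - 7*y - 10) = 4*y^5 + 16*y^4 - 64*y^3 - 184*y^2 + 252*y + 360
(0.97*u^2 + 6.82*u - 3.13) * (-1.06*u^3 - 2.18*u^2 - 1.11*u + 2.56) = -1.0282*u^5 - 9.3438*u^4 - 12.6265*u^3 + 1.7364*u^2 + 20.9335*u - 8.0128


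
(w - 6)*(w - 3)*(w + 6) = w^3 - 3*w^2 - 36*w + 108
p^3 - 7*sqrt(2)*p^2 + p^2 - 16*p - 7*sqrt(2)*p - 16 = (p + 1)*(p - 8*sqrt(2))*(p + sqrt(2))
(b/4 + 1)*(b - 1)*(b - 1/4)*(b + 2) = b^4/4 + 19*b^3/16 + 3*b^2/16 - 17*b/8 + 1/2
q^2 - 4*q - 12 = (q - 6)*(q + 2)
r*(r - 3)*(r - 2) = r^3 - 5*r^2 + 6*r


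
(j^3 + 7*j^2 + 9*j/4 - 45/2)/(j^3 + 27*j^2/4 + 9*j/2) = (4*j^2 + 4*j - 15)/(j*(4*j + 3))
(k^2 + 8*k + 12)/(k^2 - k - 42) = (k + 2)/(k - 7)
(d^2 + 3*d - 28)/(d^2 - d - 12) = (d + 7)/(d + 3)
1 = 1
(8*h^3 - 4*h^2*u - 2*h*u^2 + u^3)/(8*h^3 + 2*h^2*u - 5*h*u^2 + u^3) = (-4*h^2 + u^2)/(-4*h^2 - 3*h*u + u^2)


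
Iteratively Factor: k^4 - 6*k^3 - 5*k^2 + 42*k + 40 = (k + 2)*(k^3 - 8*k^2 + 11*k + 20) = (k - 4)*(k + 2)*(k^2 - 4*k - 5) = (k - 5)*(k - 4)*(k + 2)*(k + 1)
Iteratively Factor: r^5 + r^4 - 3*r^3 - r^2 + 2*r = (r - 1)*(r^4 + 2*r^3 - r^2 - 2*r) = (r - 1)*(r + 1)*(r^3 + r^2 - 2*r) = r*(r - 1)*(r + 1)*(r^2 + r - 2) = r*(r - 1)^2*(r + 1)*(r + 2)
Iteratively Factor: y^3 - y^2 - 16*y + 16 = (y - 1)*(y^2 - 16) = (y - 4)*(y - 1)*(y + 4)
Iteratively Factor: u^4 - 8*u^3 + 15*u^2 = (u - 5)*(u^3 - 3*u^2) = (u - 5)*(u - 3)*(u^2) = u*(u - 5)*(u - 3)*(u)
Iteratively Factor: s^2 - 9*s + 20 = (s - 5)*(s - 4)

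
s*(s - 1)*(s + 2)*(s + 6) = s^4 + 7*s^3 + 4*s^2 - 12*s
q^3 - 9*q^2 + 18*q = q*(q - 6)*(q - 3)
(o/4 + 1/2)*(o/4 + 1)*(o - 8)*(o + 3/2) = o^4/16 - o^3/32 - 43*o^2/16 - 31*o/4 - 6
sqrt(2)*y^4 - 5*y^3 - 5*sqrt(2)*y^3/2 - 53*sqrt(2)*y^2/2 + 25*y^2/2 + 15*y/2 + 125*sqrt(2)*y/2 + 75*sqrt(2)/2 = (y - 3)*(y - 5*sqrt(2))*(y + 5*sqrt(2)/2)*(sqrt(2)*y + sqrt(2)/2)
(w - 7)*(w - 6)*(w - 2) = w^3 - 15*w^2 + 68*w - 84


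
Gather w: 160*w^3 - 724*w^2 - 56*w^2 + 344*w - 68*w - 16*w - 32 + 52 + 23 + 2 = 160*w^3 - 780*w^2 + 260*w + 45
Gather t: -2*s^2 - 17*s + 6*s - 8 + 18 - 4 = -2*s^2 - 11*s + 6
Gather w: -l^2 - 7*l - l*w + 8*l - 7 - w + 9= -l^2 + l + w*(-l - 1) + 2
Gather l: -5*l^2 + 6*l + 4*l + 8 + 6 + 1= -5*l^2 + 10*l + 15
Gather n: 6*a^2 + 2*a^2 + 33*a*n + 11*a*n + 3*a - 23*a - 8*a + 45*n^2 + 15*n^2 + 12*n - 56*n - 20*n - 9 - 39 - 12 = 8*a^2 - 28*a + 60*n^2 + n*(44*a - 64) - 60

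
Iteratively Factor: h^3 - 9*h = (h + 3)*(h^2 - 3*h) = h*(h + 3)*(h - 3)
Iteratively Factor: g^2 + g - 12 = (g - 3)*(g + 4)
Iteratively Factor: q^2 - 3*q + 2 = (q - 1)*(q - 2)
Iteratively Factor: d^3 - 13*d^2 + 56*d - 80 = (d - 5)*(d^2 - 8*d + 16) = (d - 5)*(d - 4)*(d - 4)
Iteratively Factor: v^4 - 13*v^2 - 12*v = (v)*(v^3 - 13*v - 12) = v*(v - 4)*(v^2 + 4*v + 3) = v*(v - 4)*(v + 1)*(v + 3)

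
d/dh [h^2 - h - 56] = 2*h - 1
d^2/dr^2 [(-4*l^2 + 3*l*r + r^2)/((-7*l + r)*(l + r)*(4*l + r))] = 2*(-85*l^3 + 39*l^2*r - 3*l*r^2 + r^3)/(-343*l^6 - 882*l^5*r - 609*l^4*r^2 + 36*l^3*r^3 + 87*l^2*r^4 - 18*l*r^5 + r^6)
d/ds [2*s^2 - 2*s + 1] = 4*s - 2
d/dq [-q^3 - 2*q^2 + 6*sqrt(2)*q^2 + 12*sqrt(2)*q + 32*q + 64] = -3*q^2 - 4*q + 12*sqrt(2)*q + 12*sqrt(2) + 32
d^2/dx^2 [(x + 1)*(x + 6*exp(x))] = 6*x*exp(x) + 18*exp(x) + 2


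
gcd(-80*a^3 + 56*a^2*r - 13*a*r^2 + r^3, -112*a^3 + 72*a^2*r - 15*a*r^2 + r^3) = 16*a^2 - 8*a*r + r^2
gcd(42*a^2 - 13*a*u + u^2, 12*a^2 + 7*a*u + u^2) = 1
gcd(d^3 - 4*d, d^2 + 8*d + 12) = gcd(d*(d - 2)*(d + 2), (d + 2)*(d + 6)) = d + 2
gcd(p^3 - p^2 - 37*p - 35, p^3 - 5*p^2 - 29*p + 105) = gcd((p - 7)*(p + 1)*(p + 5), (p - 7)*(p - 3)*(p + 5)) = p^2 - 2*p - 35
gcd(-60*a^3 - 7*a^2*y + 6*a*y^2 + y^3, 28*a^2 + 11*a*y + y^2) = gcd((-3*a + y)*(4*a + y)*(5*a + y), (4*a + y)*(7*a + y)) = 4*a + y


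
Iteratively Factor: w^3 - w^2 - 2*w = (w - 2)*(w^2 + w) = (w - 2)*(w + 1)*(w)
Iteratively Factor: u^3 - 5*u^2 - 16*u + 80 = (u + 4)*(u^2 - 9*u + 20) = (u - 5)*(u + 4)*(u - 4)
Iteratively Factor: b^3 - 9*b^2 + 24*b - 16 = (b - 4)*(b^2 - 5*b + 4) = (b - 4)*(b - 1)*(b - 4)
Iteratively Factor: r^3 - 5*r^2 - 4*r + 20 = (r + 2)*(r^2 - 7*r + 10) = (r - 2)*(r + 2)*(r - 5)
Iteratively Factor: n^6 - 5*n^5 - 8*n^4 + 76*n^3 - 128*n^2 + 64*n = (n - 4)*(n^5 - n^4 - 12*n^3 + 28*n^2 - 16*n) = n*(n - 4)*(n^4 - n^3 - 12*n^2 + 28*n - 16) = n*(n - 4)*(n - 1)*(n^3 - 12*n + 16) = n*(n - 4)*(n - 2)*(n - 1)*(n^2 + 2*n - 8) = n*(n - 4)*(n - 2)^2*(n - 1)*(n + 4)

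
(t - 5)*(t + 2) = t^2 - 3*t - 10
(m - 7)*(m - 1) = m^2 - 8*m + 7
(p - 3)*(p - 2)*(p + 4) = p^3 - p^2 - 14*p + 24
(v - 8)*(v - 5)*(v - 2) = v^3 - 15*v^2 + 66*v - 80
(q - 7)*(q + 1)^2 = q^3 - 5*q^2 - 13*q - 7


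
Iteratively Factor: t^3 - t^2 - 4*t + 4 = (t - 2)*(t^2 + t - 2) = (t - 2)*(t - 1)*(t + 2)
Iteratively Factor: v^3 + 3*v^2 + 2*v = (v + 2)*(v^2 + v) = v*(v + 2)*(v + 1)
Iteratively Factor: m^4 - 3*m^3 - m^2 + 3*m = (m)*(m^3 - 3*m^2 - m + 3) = m*(m + 1)*(m^2 - 4*m + 3) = m*(m - 1)*(m + 1)*(m - 3)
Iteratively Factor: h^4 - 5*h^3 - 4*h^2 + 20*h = (h - 2)*(h^3 - 3*h^2 - 10*h) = h*(h - 2)*(h^2 - 3*h - 10) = h*(h - 5)*(h - 2)*(h + 2)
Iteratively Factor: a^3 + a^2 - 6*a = (a - 2)*(a^2 + 3*a) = (a - 2)*(a + 3)*(a)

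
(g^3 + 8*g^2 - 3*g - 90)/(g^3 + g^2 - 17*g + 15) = (g + 6)/(g - 1)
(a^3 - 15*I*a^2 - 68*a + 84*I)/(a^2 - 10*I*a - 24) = (a^2 - 9*I*a - 14)/(a - 4*I)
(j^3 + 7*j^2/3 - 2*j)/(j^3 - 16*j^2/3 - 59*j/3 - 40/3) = j*(-3*j^2 - 7*j + 6)/(-3*j^3 + 16*j^2 + 59*j + 40)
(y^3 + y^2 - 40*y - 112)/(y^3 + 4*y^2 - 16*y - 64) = (y - 7)/(y - 4)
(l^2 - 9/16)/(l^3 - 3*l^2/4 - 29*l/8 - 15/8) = (4*l - 3)/(2*(2*l^2 - 3*l - 5))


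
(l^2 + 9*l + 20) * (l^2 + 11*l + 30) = l^4 + 20*l^3 + 149*l^2 + 490*l + 600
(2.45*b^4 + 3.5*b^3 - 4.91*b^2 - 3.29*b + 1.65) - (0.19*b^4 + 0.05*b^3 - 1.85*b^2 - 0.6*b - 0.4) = 2.26*b^4 + 3.45*b^3 - 3.06*b^2 - 2.69*b + 2.05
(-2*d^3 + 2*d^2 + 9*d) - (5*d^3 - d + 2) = -7*d^3 + 2*d^2 + 10*d - 2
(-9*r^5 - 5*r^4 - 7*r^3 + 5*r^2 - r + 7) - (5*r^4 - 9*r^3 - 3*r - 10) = -9*r^5 - 10*r^4 + 2*r^3 + 5*r^2 + 2*r + 17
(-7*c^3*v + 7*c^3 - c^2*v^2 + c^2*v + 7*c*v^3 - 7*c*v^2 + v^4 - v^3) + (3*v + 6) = -7*c^3*v + 7*c^3 - c^2*v^2 + c^2*v + 7*c*v^3 - 7*c*v^2 + v^4 - v^3 + 3*v + 6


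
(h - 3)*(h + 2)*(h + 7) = h^3 + 6*h^2 - 13*h - 42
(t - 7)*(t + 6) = t^2 - t - 42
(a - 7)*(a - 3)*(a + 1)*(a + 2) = a^4 - 7*a^3 - 7*a^2 + 43*a + 42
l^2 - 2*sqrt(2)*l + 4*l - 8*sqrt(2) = (l + 4)*(l - 2*sqrt(2))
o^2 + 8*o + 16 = (o + 4)^2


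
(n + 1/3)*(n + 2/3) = n^2 + n + 2/9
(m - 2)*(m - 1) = m^2 - 3*m + 2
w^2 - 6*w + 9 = (w - 3)^2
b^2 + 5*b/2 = b*(b + 5/2)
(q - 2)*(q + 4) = q^2 + 2*q - 8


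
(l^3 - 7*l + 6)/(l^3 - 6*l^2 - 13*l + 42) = (l - 1)/(l - 7)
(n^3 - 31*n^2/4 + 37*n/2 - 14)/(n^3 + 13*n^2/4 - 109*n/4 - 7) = (4*n^2 - 15*n + 14)/(4*n^2 + 29*n + 7)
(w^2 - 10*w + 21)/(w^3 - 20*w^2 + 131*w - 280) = (w - 3)/(w^2 - 13*w + 40)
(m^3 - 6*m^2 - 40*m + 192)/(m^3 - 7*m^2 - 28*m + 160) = (m + 6)/(m + 5)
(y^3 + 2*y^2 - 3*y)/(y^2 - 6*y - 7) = y*(-y^2 - 2*y + 3)/(-y^2 + 6*y + 7)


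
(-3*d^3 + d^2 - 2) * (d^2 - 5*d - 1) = -3*d^5 + 16*d^4 - 2*d^3 - 3*d^2 + 10*d + 2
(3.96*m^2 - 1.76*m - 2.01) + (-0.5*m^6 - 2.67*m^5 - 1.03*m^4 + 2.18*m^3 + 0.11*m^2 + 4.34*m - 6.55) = -0.5*m^6 - 2.67*m^5 - 1.03*m^4 + 2.18*m^3 + 4.07*m^2 + 2.58*m - 8.56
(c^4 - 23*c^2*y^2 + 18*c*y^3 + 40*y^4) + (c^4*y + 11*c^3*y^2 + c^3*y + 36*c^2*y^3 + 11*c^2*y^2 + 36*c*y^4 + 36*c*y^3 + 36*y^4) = c^4*y + c^4 + 11*c^3*y^2 + c^3*y + 36*c^2*y^3 - 12*c^2*y^2 + 36*c*y^4 + 54*c*y^3 + 76*y^4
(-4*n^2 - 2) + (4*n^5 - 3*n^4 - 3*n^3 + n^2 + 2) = 4*n^5 - 3*n^4 - 3*n^3 - 3*n^2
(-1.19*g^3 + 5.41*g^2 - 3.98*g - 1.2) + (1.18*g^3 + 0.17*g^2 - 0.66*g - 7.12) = -0.01*g^3 + 5.58*g^2 - 4.64*g - 8.32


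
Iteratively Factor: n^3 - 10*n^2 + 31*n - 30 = (n - 2)*(n^2 - 8*n + 15) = (n - 5)*(n - 2)*(n - 3)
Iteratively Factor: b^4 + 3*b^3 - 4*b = (b + 2)*(b^3 + b^2 - 2*b) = (b + 2)^2*(b^2 - b) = (b - 1)*(b + 2)^2*(b)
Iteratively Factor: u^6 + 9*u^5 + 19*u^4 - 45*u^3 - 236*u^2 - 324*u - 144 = (u + 2)*(u^5 + 7*u^4 + 5*u^3 - 55*u^2 - 126*u - 72) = (u + 2)*(u + 3)*(u^4 + 4*u^3 - 7*u^2 - 34*u - 24) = (u + 1)*(u + 2)*(u + 3)*(u^3 + 3*u^2 - 10*u - 24) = (u - 3)*(u + 1)*(u + 2)*(u + 3)*(u^2 + 6*u + 8) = (u - 3)*(u + 1)*(u + 2)*(u + 3)*(u + 4)*(u + 2)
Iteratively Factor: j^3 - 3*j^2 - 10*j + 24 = (j - 4)*(j^2 + j - 6) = (j - 4)*(j + 3)*(j - 2)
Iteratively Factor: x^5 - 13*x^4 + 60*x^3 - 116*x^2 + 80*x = (x)*(x^4 - 13*x^3 + 60*x^2 - 116*x + 80) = x*(x - 5)*(x^3 - 8*x^2 + 20*x - 16) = x*(x - 5)*(x - 2)*(x^2 - 6*x + 8) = x*(x - 5)*(x - 4)*(x - 2)*(x - 2)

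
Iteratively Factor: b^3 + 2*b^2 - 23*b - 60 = (b - 5)*(b^2 + 7*b + 12) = (b - 5)*(b + 4)*(b + 3)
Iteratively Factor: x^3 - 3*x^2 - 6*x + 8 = (x + 2)*(x^2 - 5*x + 4) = (x - 4)*(x + 2)*(x - 1)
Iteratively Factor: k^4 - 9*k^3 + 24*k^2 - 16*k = (k - 4)*(k^3 - 5*k^2 + 4*k) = (k - 4)*(k - 1)*(k^2 - 4*k) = k*(k - 4)*(k - 1)*(k - 4)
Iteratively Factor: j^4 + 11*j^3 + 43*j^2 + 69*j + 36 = (j + 3)*(j^3 + 8*j^2 + 19*j + 12) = (j + 1)*(j + 3)*(j^2 + 7*j + 12) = (j + 1)*(j + 3)^2*(j + 4)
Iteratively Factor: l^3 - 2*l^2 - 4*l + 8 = (l + 2)*(l^2 - 4*l + 4) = (l - 2)*(l + 2)*(l - 2)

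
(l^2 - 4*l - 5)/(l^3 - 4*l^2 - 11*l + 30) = (l + 1)/(l^2 + l - 6)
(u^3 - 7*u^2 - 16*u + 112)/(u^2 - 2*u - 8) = (u^2 - 3*u - 28)/(u + 2)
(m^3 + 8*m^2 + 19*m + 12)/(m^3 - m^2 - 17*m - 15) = (m + 4)/(m - 5)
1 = 1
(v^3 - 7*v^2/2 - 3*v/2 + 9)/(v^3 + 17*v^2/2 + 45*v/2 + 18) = (v^2 - 5*v + 6)/(v^2 + 7*v + 12)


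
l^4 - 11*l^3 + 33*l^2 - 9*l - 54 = (l - 6)*(l - 3)^2*(l + 1)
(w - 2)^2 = w^2 - 4*w + 4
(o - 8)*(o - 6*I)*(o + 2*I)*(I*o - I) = I*o^4 + 4*o^3 - 9*I*o^3 - 36*o^2 + 20*I*o^2 + 32*o - 108*I*o + 96*I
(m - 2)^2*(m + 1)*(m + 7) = m^4 + 4*m^3 - 21*m^2 + 4*m + 28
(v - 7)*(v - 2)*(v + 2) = v^3 - 7*v^2 - 4*v + 28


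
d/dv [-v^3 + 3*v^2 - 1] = 3*v*(2 - v)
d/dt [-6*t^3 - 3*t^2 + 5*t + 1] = -18*t^2 - 6*t + 5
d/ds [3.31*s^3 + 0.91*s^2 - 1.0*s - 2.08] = 9.93*s^2 + 1.82*s - 1.0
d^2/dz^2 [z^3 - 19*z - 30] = 6*z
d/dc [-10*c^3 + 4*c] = 4 - 30*c^2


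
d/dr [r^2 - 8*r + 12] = 2*r - 8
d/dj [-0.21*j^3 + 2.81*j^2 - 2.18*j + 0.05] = -0.63*j^2 + 5.62*j - 2.18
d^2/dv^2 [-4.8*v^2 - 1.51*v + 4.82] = -9.60000000000000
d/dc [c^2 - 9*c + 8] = 2*c - 9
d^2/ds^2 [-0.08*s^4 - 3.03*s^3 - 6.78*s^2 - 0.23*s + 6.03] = -0.96*s^2 - 18.18*s - 13.56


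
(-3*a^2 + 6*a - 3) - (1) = -3*a^2 + 6*a - 4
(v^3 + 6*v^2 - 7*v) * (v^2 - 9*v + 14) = v^5 - 3*v^4 - 47*v^3 + 147*v^2 - 98*v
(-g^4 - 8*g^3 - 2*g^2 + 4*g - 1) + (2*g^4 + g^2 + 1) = g^4 - 8*g^3 - g^2 + 4*g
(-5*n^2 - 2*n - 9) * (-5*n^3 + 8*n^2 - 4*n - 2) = 25*n^5 - 30*n^4 + 49*n^3 - 54*n^2 + 40*n + 18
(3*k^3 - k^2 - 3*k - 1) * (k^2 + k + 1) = 3*k^5 + 2*k^4 - k^3 - 5*k^2 - 4*k - 1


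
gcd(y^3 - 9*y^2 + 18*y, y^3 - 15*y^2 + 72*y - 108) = y^2 - 9*y + 18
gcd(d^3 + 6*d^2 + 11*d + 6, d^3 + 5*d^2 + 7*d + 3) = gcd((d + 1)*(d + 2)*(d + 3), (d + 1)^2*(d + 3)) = d^2 + 4*d + 3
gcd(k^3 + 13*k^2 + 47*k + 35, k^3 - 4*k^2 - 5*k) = k + 1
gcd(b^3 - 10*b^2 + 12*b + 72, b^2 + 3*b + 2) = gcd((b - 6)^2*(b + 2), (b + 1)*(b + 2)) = b + 2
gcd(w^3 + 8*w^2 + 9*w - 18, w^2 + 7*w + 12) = w + 3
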